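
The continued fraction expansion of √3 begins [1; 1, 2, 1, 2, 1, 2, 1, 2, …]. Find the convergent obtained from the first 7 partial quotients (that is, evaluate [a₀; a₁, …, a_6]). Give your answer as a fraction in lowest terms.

71/41

Work from the innermost term outward:
Start with 2.
1 + 1/(2/1) = 1 + 1/2 = 3/2
2 + 1/(3/2) = 2 + 2/3 = 8/3
1 + 1/(8/3) = 1 + 3/8 = 11/8
2 + 1/(11/8) = 2 + 8/11 = 30/11
1 + 1/(30/11) = 1 + 11/30 = 41/30
1 + 1/(41/30) = 1 + 30/41 = 71/41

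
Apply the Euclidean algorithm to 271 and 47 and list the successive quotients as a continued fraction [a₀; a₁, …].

[5; 1, 3, 3, 1, 2]

Repeatedly divide and take the remainder:
⌊271/47⌋ = 5, remainder 36
⌊47/36⌋ = 1, remainder 11
⌊36/11⌋ = 3, remainder 3
⌊11/3⌋ = 3, remainder 2
⌊3/2⌋ = 1, remainder 1
⌊2/1⌋ = 2, remainder 0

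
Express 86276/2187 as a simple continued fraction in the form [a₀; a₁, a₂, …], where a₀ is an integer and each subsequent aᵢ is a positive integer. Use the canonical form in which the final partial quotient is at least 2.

86276 ÷ 2187 → quotient 39, remainder 983
2187 ÷ 983 → quotient 2, remainder 221
983 ÷ 221 → quotient 4, remainder 99
221 ÷ 99 → quotient 2, remainder 23
99 ÷ 23 → quotient 4, remainder 7
23 ÷ 7 → quotient 3, remainder 2
7 ÷ 2 → quotient 3, remainder 1
2 ÷ 1 → quotient 2, remainder 0

[39; 2, 4, 2, 4, 3, 3, 2]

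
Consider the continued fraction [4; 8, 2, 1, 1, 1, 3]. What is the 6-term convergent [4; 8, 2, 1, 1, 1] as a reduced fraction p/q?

Work from the innermost term outward:
Start with 1.
1 + 1/(1/1) = 1 + 1/1 = 2/1
1 + 1/(2/1) = 1 + 1/2 = 3/2
2 + 1/(3/2) = 2 + 2/3 = 8/3
8 + 1/(8/3) = 8 + 3/8 = 67/8
4 + 1/(67/8) = 4 + 8/67 = 276/67

276/67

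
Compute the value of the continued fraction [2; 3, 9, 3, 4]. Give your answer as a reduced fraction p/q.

Start with 4.
3 + 1/(4/1) = 3 + 1/4 = 13/4
9 + 1/(13/4) = 9 + 4/13 = 121/13
3 + 1/(121/13) = 3 + 13/121 = 376/121
2 + 1/(376/121) = 2 + 121/376 = 873/376

873/376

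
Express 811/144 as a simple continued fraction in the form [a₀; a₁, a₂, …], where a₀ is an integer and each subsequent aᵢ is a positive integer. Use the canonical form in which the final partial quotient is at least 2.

Run the Euclidean algorithm, recording each quotient:
811 = 5·144 + 91, so a_0 = 5
144 = 1·91 + 53, so a_1 = 1
91 = 1·53 + 38, so a_2 = 1
53 = 1·38 + 15, so a_3 = 1
38 = 2·15 + 8, so a_4 = 2
15 = 1·8 + 7, so a_5 = 1
8 = 1·7 + 1, so a_6 = 1
7 = 7·1 + 0, so a_7 = 7

[5; 1, 1, 1, 2, 1, 1, 7]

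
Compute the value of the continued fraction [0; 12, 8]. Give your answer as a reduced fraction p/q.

8/97

Start with 8.
12 + 1/(8/1) = 12 + 1/8 = 97/8
0 + 1/(97/8) = 0 + 8/97 = 8/97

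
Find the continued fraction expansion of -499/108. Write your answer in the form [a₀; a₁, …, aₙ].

Repeatedly divide and take the remainder:
-499 ÷ 108 → quotient -5, remainder 41
108 ÷ 41 → quotient 2, remainder 26
41 ÷ 26 → quotient 1, remainder 15
26 ÷ 15 → quotient 1, remainder 11
15 ÷ 11 → quotient 1, remainder 4
11 ÷ 4 → quotient 2, remainder 3
4 ÷ 3 → quotient 1, remainder 1
3 ÷ 1 → quotient 3, remainder 0

[-5; 2, 1, 1, 1, 2, 1, 3]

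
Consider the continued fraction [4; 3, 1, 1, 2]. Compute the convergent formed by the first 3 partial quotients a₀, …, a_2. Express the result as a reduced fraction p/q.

a_0 = 4: 4/1
a_1 = 3: 13/3
a_2 = 1: 17/4

17/4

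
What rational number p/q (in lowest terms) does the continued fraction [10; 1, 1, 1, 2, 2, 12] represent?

2509/236

Work from the innermost term outward:
Start with 12.
2 + 1/(12/1) = 2 + 1/12 = 25/12
2 + 1/(25/12) = 2 + 12/25 = 62/25
1 + 1/(62/25) = 1 + 25/62 = 87/62
1 + 1/(87/62) = 1 + 62/87 = 149/87
1 + 1/(149/87) = 1 + 87/149 = 236/149
10 + 1/(236/149) = 10 + 149/236 = 2509/236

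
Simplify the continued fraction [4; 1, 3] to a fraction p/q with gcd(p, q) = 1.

19/4

Build up convergents one term at a time:
a_0 = 4: 4/1
a_1 = 1: 5/1
a_2 = 3: 19/4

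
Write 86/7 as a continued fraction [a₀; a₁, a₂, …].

Apply division with remainder until the remainder is 0:
86 = 12·7 + 2, so a_0 = 12
7 = 3·2 + 1, so a_1 = 3
2 = 2·1 + 0, so a_2 = 2

[12; 3, 2]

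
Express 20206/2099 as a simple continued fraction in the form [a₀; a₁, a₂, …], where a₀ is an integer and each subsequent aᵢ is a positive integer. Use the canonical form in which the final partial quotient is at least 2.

[9; 1, 1, 1, 2, 10, 8, 3]

20206 = 9·2099 + 1315, so a_0 = 9
2099 = 1·1315 + 784, so a_1 = 1
1315 = 1·784 + 531, so a_2 = 1
784 = 1·531 + 253, so a_3 = 1
531 = 2·253 + 25, so a_4 = 2
253 = 10·25 + 3, so a_5 = 10
25 = 8·3 + 1, so a_6 = 8
3 = 3·1 + 0, so a_7 = 3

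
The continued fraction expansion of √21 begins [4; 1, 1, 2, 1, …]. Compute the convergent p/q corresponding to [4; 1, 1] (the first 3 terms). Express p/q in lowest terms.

9/2

Build up convergents one term at a time:
a_0 = 4: 4/1
a_1 = 1: 5/1
a_2 = 1: 9/2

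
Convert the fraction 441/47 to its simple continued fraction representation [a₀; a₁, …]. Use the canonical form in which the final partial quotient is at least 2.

[9; 2, 1, 1, 1, 1, 3]

441 = 9·47 + 18, so a_0 = 9
47 = 2·18 + 11, so a_1 = 2
18 = 1·11 + 7, so a_2 = 1
11 = 1·7 + 4, so a_3 = 1
7 = 1·4 + 3, so a_4 = 1
4 = 1·3 + 1, so a_5 = 1
3 = 3·1 + 0, so a_6 = 3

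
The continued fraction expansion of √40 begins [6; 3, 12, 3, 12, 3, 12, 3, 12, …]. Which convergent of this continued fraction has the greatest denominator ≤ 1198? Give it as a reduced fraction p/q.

721/114

List convergents until the denominator exceeds the bound:
a_0 = 6: 6/1  (≤ bound)
a_1 = 3: 19/3  (≤ bound)
a_2 = 12: 234/37  (≤ bound)
a_3 = 3: 721/114  (≤ bound)
a_4 = 12: 8886/1405  (> 1198, stop)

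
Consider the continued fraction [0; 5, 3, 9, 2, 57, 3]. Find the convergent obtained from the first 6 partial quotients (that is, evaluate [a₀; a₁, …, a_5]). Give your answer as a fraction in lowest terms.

3391/18047

a_0 = 0: 0/1
a_1 = 5: 1/5
a_2 = 3: 3/16
a_3 = 9: 28/149
a_4 = 2: 59/314
a_5 = 57: 3391/18047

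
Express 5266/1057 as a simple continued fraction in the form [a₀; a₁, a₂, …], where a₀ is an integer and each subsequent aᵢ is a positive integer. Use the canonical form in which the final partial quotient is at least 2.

5266 ÷ 1057 → quotient 4, remainder 1038
1057 ÷ 1038 → quotient 1, remainder 19
1038 ÷ 19 → quotient 54, remainder 12
19 ÷ 12 → quotient 1, remainder 7
12 ÷ 7 → quotient 1, remainder 5
7 ÷ 5 → quotient 1, remainder 2
5 ÷ 2 → quotient 2, remainder 1
2 ÷ 1 → quotient 2, remainder 0

[4; 1, 54, 1, 1, 1, 2, 2]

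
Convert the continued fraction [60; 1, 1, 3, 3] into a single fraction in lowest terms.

Start with 3.
3 + 1/(3/1) = 3 + 1/3 = 10/3
1 + 1/(10/3) = 1 + 3/10 = 13/10
1 + 1/(13/10) = 1 + 10/13 = 23/13
60 + 1/(23/13) = 60 + 13/23 = 1393/23

1393/23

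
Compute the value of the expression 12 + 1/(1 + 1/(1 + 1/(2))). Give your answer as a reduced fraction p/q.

a_0 = 12: 12/1
a_1 = 1: 13/1
a_2 = 1: 25/2
a_3 = 2: 63/5

63/5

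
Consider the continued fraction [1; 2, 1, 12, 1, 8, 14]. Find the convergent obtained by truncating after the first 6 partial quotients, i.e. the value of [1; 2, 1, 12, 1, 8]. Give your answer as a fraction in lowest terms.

491/366

a_0 = 1: 1/1
a_1 = 2: 3/2
a_2 = 1: 4/3
a_3 = 12: 51/38
a_4 = 1: 55/41
a_5 = 8: 491/366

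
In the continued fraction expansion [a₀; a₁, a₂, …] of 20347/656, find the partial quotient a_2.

1

Apply division with remainder until the remainder is 0:
⌊20347/656⌋ = 31, remainder 11
⌊656/11⌋ = 59, remainder 7
⌊11/7⌋ = 1, remainder 4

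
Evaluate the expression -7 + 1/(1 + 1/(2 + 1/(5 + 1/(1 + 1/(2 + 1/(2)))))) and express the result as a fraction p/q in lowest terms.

-802/127

Work from the innermost term outward:
Start with 2.
2 + 1/(2/1) = 2 + 1/2 = 5/2
1 + 1/(5/2) = 1 + 2/5 = 7/5
5 + 1/(7/5) = 5 + 5/7 = 40/7
2 + 1/(40/7) = 2 + 7/40 = 87/40
1 + 1/(87/40) = 1 + 40/87 = 127/87
-7 + 1/(127/87) = -7 + 87/127 = -802/127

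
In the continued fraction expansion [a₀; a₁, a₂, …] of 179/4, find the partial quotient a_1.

1

Repeatedly divide and take the remainder:
179 = 44·4 + 3, so a_0 = 44
4 = 1·3 + 1, so a_1 = 1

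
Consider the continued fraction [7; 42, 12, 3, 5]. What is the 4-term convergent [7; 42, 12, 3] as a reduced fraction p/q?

Start with 3.
12 + 1/(3/1) = 12 + 1/3 = 37/3
42 + 1/(37/3) = 42 + 3/37 = 1557/37
7 + 1/(1557/37) = 7 + 37/1557 = 10936/1557

10936/1557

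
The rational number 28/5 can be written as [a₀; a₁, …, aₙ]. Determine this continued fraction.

[5; 1, 1, 2]

Repeatedly divide and take the remainder:
28 ÷ 5 → quotient 5, remainder 3
5 ÷ 3 → quotient 1, remainder 2
3 ÷ 2 → quotient 1, remainder 1
2 ÷ 1 → quotient 2, remainder 0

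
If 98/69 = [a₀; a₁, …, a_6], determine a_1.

Run the Euclidean algorithm, recording each quotient:
⌊98/69⌋ = 1, remainder 29
⌊69/29⌋ = 2, remainder 11

2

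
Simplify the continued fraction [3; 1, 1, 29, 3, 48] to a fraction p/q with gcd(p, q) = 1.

Work from the innermost term outward:
Start with 48.
3 + 1/(48/1) = 3 + 1/48 = 145/48
29 + 1/(145/48) = 29 + 48/145 = 4253/145
1 + 1/(4253/145) = 1 + 145/4253 = 4398/4253
1 + 1/(4398/4253) = 1 + 4253/4398 = 8651/4398
3 + 1/(8651/4398) = 3 + 4398/8651 = 30351/8651

30351/8651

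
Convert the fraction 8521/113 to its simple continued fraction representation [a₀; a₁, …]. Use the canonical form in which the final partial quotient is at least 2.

Apply division with remainder until the remainder is 0:
8521 ÷ 113 → quotient 75, remainder 46
113 ÷ 46 → quotient 2, remainder 21
46 ÷ 21 → quotient 2, remainder 4
21 ÷ 4 → quotient 5, remainder 1
4 ÷ 1 → quotient 4, remainder 0

[75; 2, 2, 5, 4]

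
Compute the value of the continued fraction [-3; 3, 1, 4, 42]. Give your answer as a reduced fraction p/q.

-2195/802

Build up convergents one term at a time:
a_0 = -3: -3/1
a_1 = 3: -8/3
a_2 = 1: -11/4
a_3 = 4: -52/19
a_4 = 42: -2195/802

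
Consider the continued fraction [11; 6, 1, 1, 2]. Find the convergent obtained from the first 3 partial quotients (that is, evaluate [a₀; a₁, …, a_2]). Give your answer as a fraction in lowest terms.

Starting at the tail and folding back:
Start with 1.
6 + 1/(1/1) = 6 + 1/1 = 7/1
11 + 1/(7/1) = 11 + 1/7 = 78/7

78/7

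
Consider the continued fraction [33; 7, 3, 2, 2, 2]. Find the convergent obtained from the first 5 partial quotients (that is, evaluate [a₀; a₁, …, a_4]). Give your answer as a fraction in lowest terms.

Start with 2.
2 + 1/(2/1) = 2 + 1/2 = 5/2
3 + 1/(5/2) = 3 + 2/5 = 17/5
7 + 1/(17/5) = 7 + 5/17 = 124/17
33 + 1/(124/17) = 33 + 17/124 = 4109/124

4109/124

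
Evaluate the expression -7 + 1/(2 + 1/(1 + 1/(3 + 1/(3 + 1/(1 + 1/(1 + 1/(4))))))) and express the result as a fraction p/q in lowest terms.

Start with 4.
1 + 1/(4/1) = 1 + 1/4 = 5/4
1 + 1/(5/4) = 1 + 4/5 = 9/5
3 + 1/(9/5) = 3 + 5/9 = 32/9
3 + 1/(32/9) = 3 + 9/32 = 105/32
1 + 1/(105/32) = 1 + 32/105 = 137/105
2 + 1/(137/105) = 2 + 105/137 = 379/137
-7 + 1/(379/137) = -7 + 137/379 = -2516/379

-2516/379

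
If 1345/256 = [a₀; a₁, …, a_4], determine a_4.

⌊1345/256⌋ = 5, remainder 65
⌊256/65⌋ = 3, remainder 61
⌊65/61⌋ = 1, remainder 4
⌊61/4⌋ = 15, remainder 1
⌊4/1⌋ = 4, remainder 0

4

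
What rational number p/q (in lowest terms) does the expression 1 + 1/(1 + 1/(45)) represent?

Use the convergent recurrence hₖ = aₖ·hₖ₋₁ + hₖ₋₂ (and likewise for the denominators kₖ):
a_0 = 1: 1/1
a_1 = 1: 2/1
a_2 = 45: 91/46

91/46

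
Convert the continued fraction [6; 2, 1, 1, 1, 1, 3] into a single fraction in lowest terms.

a_0 = 6: 6/1
a_1 = 2: 13/2
a_2 = 1: 19/3
a_3 = 1: 32/5
a_4 = 1: 51/8
a_5 = 1: 83/13
a_6 = 3: 300/47

300/47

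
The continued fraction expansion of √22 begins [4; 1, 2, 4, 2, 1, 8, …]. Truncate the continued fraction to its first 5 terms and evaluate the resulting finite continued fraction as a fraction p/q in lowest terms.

a_0 = 4: 4/1
a_1 = 1: 5/1
a_2 = 2: 14/3
a_3 = 4: 61/13
a_4 = 2: 136/29

136/29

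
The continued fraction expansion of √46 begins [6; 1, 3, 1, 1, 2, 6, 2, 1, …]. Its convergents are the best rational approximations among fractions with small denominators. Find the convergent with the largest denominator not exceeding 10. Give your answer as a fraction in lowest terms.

a_0 = 6: 6/1  (≤ bound)
a_1 = 1: 7/1  (≤ bound)
a_2 = 3: 27/4  (≤ bound)
a_3 = 1: 34/5  (≤ bound)
a_4 = 1: 61/9  (≤ bound)
a_5 = 2: 156/23  (> 10, stop)

61/9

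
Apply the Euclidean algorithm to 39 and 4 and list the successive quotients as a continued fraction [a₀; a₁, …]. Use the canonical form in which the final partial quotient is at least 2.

[9; 1, 3]

⌊39/4⌋ = 9, remainder 3
⌊4/3⌋ = 1, remainder 1
⌊3/1⌋ = 3, remainder 0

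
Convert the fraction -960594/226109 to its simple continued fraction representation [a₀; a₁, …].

[-5; 1, 3, 38, 46, 6, 2, 2]

-960594 ÷ 226109 → quotient -5, remainder 169951
226109 ÷ 169951 → quotient 1, remainder 56158
169951 ÷ 56158 → quotient 3, remainder 1477
56158 ÷ 1477 → quotient 38, remainder 32
1477 ÷ 32 → quotient 46, remainder 5
32 ÷ 5 → quotient 6, remainder 2
5 ÷ 2 → quotient 2, remainder 1
2 ÷ 1 → quotient 2, remainder 0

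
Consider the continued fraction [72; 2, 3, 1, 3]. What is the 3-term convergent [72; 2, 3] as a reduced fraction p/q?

Build up convergents one term at a time:
a_0 = 72: 72/1
a_1 = 2: 145/2
a_2 = 3: 507/7

507/7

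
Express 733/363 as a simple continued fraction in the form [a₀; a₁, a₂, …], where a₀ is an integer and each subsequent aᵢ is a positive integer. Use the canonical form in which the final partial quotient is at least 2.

Repeatedly divide and take the remainder:
⌊733/363⌋ = 2, remainder 7
⌊363/7⌋ = 51, remainder 6
⌊7/6⌋ = 1, remainder 1
⌊6/1⌋ = 6, remainder 0

[2; 51, 1, 6]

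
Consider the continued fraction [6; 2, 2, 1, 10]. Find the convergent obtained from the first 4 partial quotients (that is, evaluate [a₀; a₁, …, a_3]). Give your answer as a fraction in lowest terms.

a_0 = 6: 6/1
a_1 = 2: 13/2
a_2 = 2: 32/5
a_3 = 1: 45/7

45/7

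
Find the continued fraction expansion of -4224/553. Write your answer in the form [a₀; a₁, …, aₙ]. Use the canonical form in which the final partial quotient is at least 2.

Apply division with remainder until the remainder is 0:
-4224 ÷ 553 → quotient -8, remainder 200
553 ÷ 200 → quotient 2, remainder 153
200 ÷ 153 → quotient 1, remainder 47
153 ÷ 47 → quotient 3, remainder 12
47 ÷ 12 → quotient 3, remainder 11
12 ÷ 11 → quotient 1, remainder 1
11 ÷ 1 → quotient 11, remainder 0

[-8; 2, 1, 3, 3, 1, 11]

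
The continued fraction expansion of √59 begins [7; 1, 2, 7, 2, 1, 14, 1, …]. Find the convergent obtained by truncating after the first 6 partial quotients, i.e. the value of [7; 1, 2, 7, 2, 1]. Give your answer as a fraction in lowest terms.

530/69

Work from the innermost term outward:
Start with 1.
2 + 1/(1/1) = 2 + 1/1 = 3/1
7 + 1/(3/1) = 7 + 1/3 = 22/3
2 + 1/(22/3) = 2 + 3/22 = 47/22
1 + 1/(47/22) = 1 + 22/47 = 69/47
7 + 1/(69/47) = 7 + 47/69 = 530/69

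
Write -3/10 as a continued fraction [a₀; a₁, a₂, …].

-3 = -1·10 + 7, so a_0 = -1
10 = 1·7 + 3, so a_1 = 1
7 = 2·3 + 1, so a_2 = 2
3 = 3·1 + 0, so a_3 = 3

[-1; 1, 2, 3]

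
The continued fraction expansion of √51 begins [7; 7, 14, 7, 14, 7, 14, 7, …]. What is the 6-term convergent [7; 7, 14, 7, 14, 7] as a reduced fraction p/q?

Build up convergents one term at a time:
a_0 = 7: 7/1
a_1 = 7: 50/7
a_2 = 14: 707/99
a_3 = 7: 4999/700
a_4 = 14: 70693/9899
a_5 = 7: 499850/69993

499850/69993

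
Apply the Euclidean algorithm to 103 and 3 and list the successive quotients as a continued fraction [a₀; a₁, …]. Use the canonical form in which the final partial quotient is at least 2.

[34; 3]

Repeatedly divide and take the remainder:
103 = 34·3 + 1, so a_0 = 34
3 = 3·1 + 0, so a_1 = 3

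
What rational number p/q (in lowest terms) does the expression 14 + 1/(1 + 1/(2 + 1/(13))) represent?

587/40

Start with 13.
2 + 1/(13/1) = 2 + 1/13 = 27/13
1 + 1/(27/13) = 1 + 13/27 = 40/27
14 + 1/(40/27) = 14 + 27/40 = 587/40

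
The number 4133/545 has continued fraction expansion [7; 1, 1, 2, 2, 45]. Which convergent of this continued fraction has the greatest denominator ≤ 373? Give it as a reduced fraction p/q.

a_0 = 7: 7/1  (≤ bound)
a_1 = 1: 8/1  (≤ bound)
a_2 = 1: 15/2  (≤ bound)
a_3 = 2: 38/5  (≤ bound)
a_4 = 2: 91/12  (≤ bound)
a_5 = 45: 4133/545  (> 373, stop)

91/12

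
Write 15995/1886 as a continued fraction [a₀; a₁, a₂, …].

15995 = 8·1886 + 907, so a_0 = 8
1886 = 2·907 + 72, so a_1 = 2
907 = 12·72 + 43, so a_2 = 12
72 = 1·43 + 29, so a_3 = 1
43 = 1·29 + 14, so a_4 = 1
29 = 2·14 + 1, so a_5 = 2
14 = 14·1 + 0, so a_6 = 14

[8; 2, 12, 1, 1, 2, 14]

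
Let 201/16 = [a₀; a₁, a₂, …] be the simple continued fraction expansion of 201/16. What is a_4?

2

201 ÷ 16 → quotient 12, remainder 9
16 ÷ 9 → quotient 1, remainder 7
9 ÷ 7 → quotient 1, remainder 2
7 ÷ 2 → quotient 3, remainder 1
2 ÷ 1 → quotient 2, remainder 0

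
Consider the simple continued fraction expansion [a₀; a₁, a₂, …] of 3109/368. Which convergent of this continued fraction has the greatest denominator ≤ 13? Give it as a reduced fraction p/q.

a_0 = 8: 8/1  (≤ bound)
a_1 = 2: 17/2  (≤ bound)
a_2 = 4: 76/9  (≤ bound)
a_3 = 2: 169/20  (> 13, stop)

76/9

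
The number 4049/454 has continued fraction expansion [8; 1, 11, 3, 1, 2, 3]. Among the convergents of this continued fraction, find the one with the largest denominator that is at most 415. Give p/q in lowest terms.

1204/135

a_0 = 8: 8/1  (≤ bound)
a_1 = 1: 9/1  (≤ bound)
a_2 = 11: 107/12  (≤ bound)
a_3 = 3: 330/37  (≤ bound)
a_4 = 1: 437/49  (≤ bound)
a_5 = 2: 1204/135  (≤ bound)
a_6 = 3: 4049/454  (> 415, stop)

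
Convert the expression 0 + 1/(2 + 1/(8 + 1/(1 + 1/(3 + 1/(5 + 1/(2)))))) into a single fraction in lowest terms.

Start with 2.
5 + 1/(2/1) = 5 + 1/2 = 11/2
3 + 1/(11/2) = 3 + 2/11 = 35/11
1 + 1/(35/11) = 1 + 11/35 = 46/35
8 + 1/(46/35) = 8 + 35/46 = 403/46
2 + 1/(403/46) = 2 + 46/403 = 852/403
0 + 1/(852/403) = 0 + 403/852 = 403/852

403/852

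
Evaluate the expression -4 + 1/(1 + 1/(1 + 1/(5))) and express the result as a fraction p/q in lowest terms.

-38/11

Work from the innermost term outward:
Start with 5.
1 + 1/(5/1) = 1 + 1/5 = 6/5
1 + 1/(6/5) = 1 + 5/6 = 11/6
-4 + 1/(11/6) = -4 + 6/11 = -38/11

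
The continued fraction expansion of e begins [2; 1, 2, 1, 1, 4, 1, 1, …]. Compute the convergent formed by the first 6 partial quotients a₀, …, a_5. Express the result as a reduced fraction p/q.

87/32

a_0 = 2: 2/1
a_1 = 1: 3/1
a_2 = 2: 8/3
a_3 = 1: 11/4
a_4 = 1: 19/7
a_5 = 4: 87/32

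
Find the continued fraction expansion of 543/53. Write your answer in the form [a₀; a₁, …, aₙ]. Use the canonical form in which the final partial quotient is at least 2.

543 ÷ 53 → quotient 10, remainder 13
53 ÷ 13 → quotient 4, remainder 1
13 ÷ 1 → quotient 13, remainder 0

[10; 4, 13]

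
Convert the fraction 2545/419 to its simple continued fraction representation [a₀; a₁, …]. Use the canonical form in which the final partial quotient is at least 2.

2545 = 6·419 + 31, so a_0 = 6
419 = 13·31 + 16, so a_1 = 13
31 = 1·16 + 15, so a_2 = 1
16 = 1·15 + 1, so a_3 = 1
15 = 15·1 + 0, so a_4 = 15

[6; 13, 1, 1, 15]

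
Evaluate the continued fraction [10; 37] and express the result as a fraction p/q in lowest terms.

Collapse the nested fraction from the inside out:
Start with 37.
10 + 1/(37/1) = 10 + 1/37 = 371/37

371/37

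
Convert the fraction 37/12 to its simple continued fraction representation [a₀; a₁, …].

Repeatedly divide and take the remainder:
37 = 3·12 + 1, so a_0 = 3
12 = 12·1 + 0, so a_1 = 12

[3; 12]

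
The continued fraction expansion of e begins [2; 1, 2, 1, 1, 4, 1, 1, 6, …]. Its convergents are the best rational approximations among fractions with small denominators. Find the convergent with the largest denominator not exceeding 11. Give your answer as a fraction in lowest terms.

19/7

a_0 = 2: 2/1  (≤ bound)
a_1 = 1: 3/1  (≤ bound)
a_2 = 2: 8/3  (≤ bound)
a_3 = 1: 11/4  (≤ bound)
a_4 = 1: 19/7  (≤ bound)
a_5 = 4: 87/32  (> 11, stop)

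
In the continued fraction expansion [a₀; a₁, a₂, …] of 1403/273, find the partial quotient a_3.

2

1403 ÷ 273 → quotient 5, remainder 38
273 ÷ 38 → quotient 7, remainder 7
38 ÷ 7 → quotient 5, remainder 3
7 ÷ 3 → quotient 2, remainder 1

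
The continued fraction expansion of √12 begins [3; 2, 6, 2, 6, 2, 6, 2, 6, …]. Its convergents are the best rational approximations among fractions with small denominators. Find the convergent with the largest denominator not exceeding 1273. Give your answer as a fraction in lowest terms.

a_0 = 3: 3/1  (≤ bound)
a_1 = 2: 7/2  (≤ bound)
a_2 = 6: 45/13  (≤ bound)
a_3 = 2: 97/28  (≤ bound)
a_4 = 6: 627/181  (≤ bound)
a_5 = 2: 1351/390  (≤ bound)
a_6 = 6: 8733/2521  (> 1273, stop)

1351/390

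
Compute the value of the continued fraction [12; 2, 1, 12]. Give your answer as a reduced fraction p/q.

a_0 = 12: 12/1
a_1 = 2: 25/2
a_2 = 1: 37/3
a_3 = 12: 469/38

469/38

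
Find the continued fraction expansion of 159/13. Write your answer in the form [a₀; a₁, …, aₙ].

[12; 4, 3]

Repeatedly divide and take the remainder:
159 = 12·13 + 3, so a_0 = 12
13 = 4·3 + 1, so a_1 = 4
3 = 3·1 + 0, so a_2 = 3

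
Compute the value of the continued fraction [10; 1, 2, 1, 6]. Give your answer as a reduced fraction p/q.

290/27

Use the convergent recurrence hₖ = aₖ·hₖ₋₁ + hₖ₋₂ (and likewise for the denominators kₖ):
a_0 = 10: 10/1
a_1 = 1: 11/1
a_2 = 2: 32/3
a_3 = 1: 43/4
a_4 = 6: 290/27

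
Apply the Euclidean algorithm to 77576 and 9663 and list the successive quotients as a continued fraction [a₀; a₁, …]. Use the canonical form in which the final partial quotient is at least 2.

[8; 35, 1, 1, 9, 4, 1, 2]

77576 = 8·9663 + 272, so a_0 = 8
9663 = 35·272 + 143, so a_1 = 35
272 = 1·143 + 129, so a_2 = 1
143 = 1·129 + 14, so a_3 = 1
129 = 9·14 + 3, so a_4 = 9
14 = 4·3 + 2, so a_5 = 4
3 = 1·2 + 1, so a_6 = 1
2 = 2·1 + 0, so a_7 = 2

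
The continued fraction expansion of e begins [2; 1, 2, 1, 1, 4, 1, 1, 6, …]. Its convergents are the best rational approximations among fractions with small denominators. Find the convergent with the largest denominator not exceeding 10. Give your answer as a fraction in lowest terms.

19/7

a_0 = 2: 2/1  (≤ bound)
a_1 = 1: 3/1  (≤ bound)
a_2 = 2: 8/3  (≤ bound)
a_3 = 1: 11/4  (≤ bound)
a_4 = 1: 19/7  (≤ bound)
a_5 = 4: 87/32  (> 10, stop)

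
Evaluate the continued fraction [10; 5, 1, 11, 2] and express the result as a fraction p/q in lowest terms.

1505/148

Work from the innermost term outward:
Start with 2.
11 + 1/(2/1) = 11 + 1/2 = 23/2
1 + 1/(23/2) = 1 + 2/23 = 25/23
5 + 1/(25/23) = 5 + 23/25 = 148/25
10 + 1/(148/25) = 10 + 25/148 = 1505/148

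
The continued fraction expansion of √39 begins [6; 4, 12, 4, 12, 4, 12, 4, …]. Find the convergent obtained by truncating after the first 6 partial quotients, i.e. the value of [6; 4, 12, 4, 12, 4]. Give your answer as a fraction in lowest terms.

62425/9996

Start with 4.
12 + 1/(4/1) = 12 + 1/4 = 49/4
4 + 1/(49/4) = 4 + 4/49 = 200/49
12 + 1/(200/49) = 12 + 49/200 = 2449/200
4 + 1/(2449/200) = 4 + 200/2449 = 9996/2449
6 + 1/(9996/2449) = 6 + 2449/9996 = 62425/9996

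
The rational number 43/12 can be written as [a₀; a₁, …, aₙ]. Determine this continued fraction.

Run the Euclidean algorithm, recording each quotient:
43 = 3·12 + 7, so a_0 = 3
12 = 1·7 + 5, so a_1 = 1
7 = 1·5 + 2, so a_2 = 1
5 = 2·2 + 1, so a_3 = 2
2 = 2·1 + 0, so a_4 = 2

[3; 1, 1, 2, 2]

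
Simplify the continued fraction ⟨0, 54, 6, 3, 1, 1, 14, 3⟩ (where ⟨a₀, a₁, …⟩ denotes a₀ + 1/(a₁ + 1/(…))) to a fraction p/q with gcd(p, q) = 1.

Start with 3.
14 + 1/(3/1) = 14 + 1/3 = 43/3
1 + 1/(43/3) = 1 + 3/43 = 46/43
1 + 1/(46/43) = 1 + 43/46 = 89/46
3 + 1/(89/46) = 3 + 46/89 = 313/89
6 + 1/(313/89) = 6 + 89/313 = 1967/313
54 + 1/(1967/313) = 54 + 313/1967 = 106531/1967
0 + 1/(106531/1967) = 0 + 1967/106531 = 1967/106531

1967/106531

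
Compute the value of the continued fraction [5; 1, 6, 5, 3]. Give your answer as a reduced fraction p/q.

a_0 = 5: 5/1
a_1 = 1: 6/1
a_2 = 6: 41/7
a_3 = 5: 211/36
a_4 = 3: 674/115

674/115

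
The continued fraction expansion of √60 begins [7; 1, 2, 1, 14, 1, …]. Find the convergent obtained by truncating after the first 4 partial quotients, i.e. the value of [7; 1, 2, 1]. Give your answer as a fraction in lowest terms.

Use the convergent recurrence hₖ = aₖ·hₖ₋₁ + hₖ₋₂ (and likewise for the denominators kₖ):
a_0 = 7: 7/1
a_1 = 1: 8/1
a_2 = 2: 23/3
a_3 = 1: 31/4

31/4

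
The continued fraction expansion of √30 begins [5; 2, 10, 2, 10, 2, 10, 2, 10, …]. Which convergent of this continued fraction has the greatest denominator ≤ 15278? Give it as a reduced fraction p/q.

List convergents until the denominator exceeds the bound:
a_0 = 5: 5/1  (≤ bound)
a_1 = 2: 11/2  (≤ bound)
a_2 = 10: 115/21  (≤ bound)
a_3 = 2: 241/44  (≤ bound)
a_4 = 10: 2525/461  (≤ bound)
a_5 = 2: 5291/966  (≤ bound)
a_6 = 10: 55435/10121  (≤ bound)
a_7 = 2: 116161/21208  (> 15278, stop)

55435/10121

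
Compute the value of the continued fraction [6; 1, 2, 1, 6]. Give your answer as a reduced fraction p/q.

182/27

a_0 = 6: 6/1
a_1 = 1: 7/1
a_2 = 2: 20/3
a_3 = 1: 27/4
a_4 = 6: 182/27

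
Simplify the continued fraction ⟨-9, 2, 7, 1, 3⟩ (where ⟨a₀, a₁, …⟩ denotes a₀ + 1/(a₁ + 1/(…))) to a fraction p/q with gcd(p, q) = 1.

Collapse the nested fraction from the inside out:
Start with 3.
1 + 1/(3/1) = 1 + 1/3 = 4/3
7 + 1/(4/3) = 7 + 3/4 = 31/4
2 + 1/(31/4) = 2 + 4/31 = 66/31
-9 + 1/(66/31) = -9 + 31/66 = -563/66

-563/66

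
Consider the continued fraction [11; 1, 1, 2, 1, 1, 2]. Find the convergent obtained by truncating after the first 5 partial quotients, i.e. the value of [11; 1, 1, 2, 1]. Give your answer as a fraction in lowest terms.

81/7

Build up convergents one term at a time:
a_0 = 11: 11/1
a_1 = 1: 12/1
a_2 = 1: 23/2
a_3 = 2: 58/5
a_4 = 1: 81/7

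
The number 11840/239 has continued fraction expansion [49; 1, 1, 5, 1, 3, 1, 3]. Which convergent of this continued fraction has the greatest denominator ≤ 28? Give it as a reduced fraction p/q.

644/13

a_0 = 49: 49/1  (≤ bound)
a_1 = 1: 50/1  (≤ bound)
a_2 = 1: 99/2  (≤ bound)
a_3 = 5: 545/11  (≤ bound)
a_4 = 1: 644/13  (≤ bound)
a_5 = 3: 2477/50  (> 28, stop)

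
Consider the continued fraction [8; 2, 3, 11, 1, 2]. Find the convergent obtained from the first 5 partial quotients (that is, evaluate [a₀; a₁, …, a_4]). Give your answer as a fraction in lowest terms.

725/86

Start with 1.
11 + 1/(1/1) = 11 + 1/1 = 12/1
3 + 1/(12/1) = 3 + 1/12 = 37/12
2 + 1/(37/12) = 2 + 12/37 = 86/37
8 + 1/(86/37) = 8 + 37/86 = 725/86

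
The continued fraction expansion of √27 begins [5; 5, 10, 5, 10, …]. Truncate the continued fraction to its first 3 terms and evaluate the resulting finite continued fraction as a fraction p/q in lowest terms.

Collapse the nested fraction from the inside out:
Start with 10.
5 + 1/(10/1) = 5 + 1/10 = 51/10
5 + 1/(51/10) = 5 + 10/51 = 265/51

265/51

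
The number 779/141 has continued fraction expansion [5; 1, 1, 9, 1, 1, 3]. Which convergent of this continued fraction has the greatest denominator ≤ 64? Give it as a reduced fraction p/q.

a_0 = 5: 5/1  (≤ bound)
a_1 = 1: 6/1  (≤ bound)
a_2 = 1: 11/2  (≤ bound)
a_3 = 9: 105/19  (≤ bound)
a_4 = 1: 116/21  (≤ bound)
a_5 = 1: 221/40  (≤ bound)
a_6 = 3: 779/141  (> 64, stop)

221/40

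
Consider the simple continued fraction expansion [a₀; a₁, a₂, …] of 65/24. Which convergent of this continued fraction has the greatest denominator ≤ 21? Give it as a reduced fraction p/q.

19/7

List convergents until the denominator exceeds the bound:
a_0 = 2: 2/1  (≤ bound)
a_1 = 1: 3/1  (≤ bound)
a_2 = 2: 8/3  (≤ bound)
a_3 = 2: 19/7  (≤ bound)
a_4 = 3: 65/24  (> 21, stop)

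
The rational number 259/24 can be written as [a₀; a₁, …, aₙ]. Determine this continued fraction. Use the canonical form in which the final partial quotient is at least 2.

259 = 10·24 + 19, so a_0 = 10
24 = 1·19 + 5, so a_1 = 1
19 = 3·5 + 4, so a_2 = 3
5 = 1·4 + 1, so a_3 = 1
4 = 4·1 + 0, so a_4 = 4

[10; 1, 3, 1, 4]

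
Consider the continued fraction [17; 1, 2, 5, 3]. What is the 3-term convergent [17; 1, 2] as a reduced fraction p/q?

53/3

Compute successive convergents:
a_0 = 17: 17/1
a_1 = 1: 18/1
a_2 = 2: 53/3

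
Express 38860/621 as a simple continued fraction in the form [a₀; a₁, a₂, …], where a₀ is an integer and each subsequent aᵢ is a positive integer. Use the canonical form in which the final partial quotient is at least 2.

[62; 1, 1, 2, 1, 3, 3, 7]

38860 = 62·621 + 358, so a_0 = 62
621 = 1·358 + 263, so a_1 = 1
358 = 1·263 + 95, so a_2 = 1
263 = 2·95 + 73, so a_3 = 2
95 = 1·73 + 22, so a_4 = 1
73 = 3·22 + 7, so a_5 = 3
22 = 3·7 + 1, so a_6 = 3
7 = 7·1 + 0, so a_7 = 7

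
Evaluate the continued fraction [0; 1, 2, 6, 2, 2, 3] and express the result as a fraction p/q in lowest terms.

Compute successive convergents:
a_0 = 0: 0/1
a_1 = 1: 1/1
a_2 = 2: 2/3
a_3 = 6: 13/19
a_4 = 2: 28/41
a_5 = 2: 69/101
a_6 = 3: 235/344

235/344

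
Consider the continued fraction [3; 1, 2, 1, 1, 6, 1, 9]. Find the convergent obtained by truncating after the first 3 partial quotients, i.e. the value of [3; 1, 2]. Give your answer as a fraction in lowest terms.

11/3

Start with 2.
1 + 1/(2/1) = 1 + 1/2 = 3/2
3 + 1/(3/2) = 3 + 2/3 = 11/3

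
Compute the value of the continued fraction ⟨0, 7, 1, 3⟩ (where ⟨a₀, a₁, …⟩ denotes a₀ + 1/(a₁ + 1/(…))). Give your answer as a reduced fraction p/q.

4/31

Build up convergents one term at a time:
a_0 = 0: 0/1
a_1 = 7: 1/7
a_2 = 1: 1/8
a_3 = 3: 4/31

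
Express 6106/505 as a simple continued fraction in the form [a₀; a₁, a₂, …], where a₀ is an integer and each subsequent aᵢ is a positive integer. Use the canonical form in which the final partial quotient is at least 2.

6106 ÷ 505 → quotient 12, remainder 46
505 ÷ 46 → quotient 10, remainder 45
46 ÷ 45 → quotient 1, remainder 1
45 ÷ 1 → quotient 45, remainder 0

[12; 10, 1, 45]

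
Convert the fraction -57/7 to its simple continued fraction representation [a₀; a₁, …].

[-9; 1, 6]

Run the Euclidean algorithm, recording each quotient:
-57 ÷ 7 → quotient -9, remainder 6
7 ÷ 6 → quotient 1, remainder 1
6 ÷ 1 → quotient 6, remainder 0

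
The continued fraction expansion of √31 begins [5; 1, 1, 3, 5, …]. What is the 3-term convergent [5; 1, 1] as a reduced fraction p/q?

11/2

a_0 = 5: 5/1
a_1 = 1: 6/1
a_2 = 1: 11/2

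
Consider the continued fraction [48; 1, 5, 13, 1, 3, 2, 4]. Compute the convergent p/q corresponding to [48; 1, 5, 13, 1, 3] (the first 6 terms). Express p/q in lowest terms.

a_0 = 48: 48/1
a_1 = 1: 49/1
a_2 = 5: 293/6
a_3 = 13: 3858/79
a_4 = 1: 4151/85
a_5 = 3: 16311/334

16311/334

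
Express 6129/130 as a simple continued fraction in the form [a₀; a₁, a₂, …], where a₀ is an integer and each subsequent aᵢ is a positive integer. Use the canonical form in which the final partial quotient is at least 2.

⌊6129/130⌋ = 47, remainder 19
⌊130/19⌋ = 6, remainder 16
⌊19/16⌋ = 1, remainder 3
⌊16/3⌋ = 5, remainder 1
⌊3/1⌋ = 3, remainder 0

[47; 6, 1, 5, 3]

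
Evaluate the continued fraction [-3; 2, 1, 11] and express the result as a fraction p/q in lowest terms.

-93/35

a_0 = -3: -3/1
a_1 = 2: -5/2
a_2 = 1: -8/3
a_3 = 11: -93/35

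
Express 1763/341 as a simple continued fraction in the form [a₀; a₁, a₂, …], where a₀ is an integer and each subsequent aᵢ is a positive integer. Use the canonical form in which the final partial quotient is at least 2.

[5; 5, 1, 7, 3, 2]

⌊1763/341⌋ = 5, remainder 58
⌊341/58⌋ = 5, remainder 51
⌊58/51⌋ = 1, remainder 7
⌊51/7⌋ = 7, remainder 2
⌊7/2⌋ = 3, remainder 1
⌊2/1⌋ = 2, remainder 0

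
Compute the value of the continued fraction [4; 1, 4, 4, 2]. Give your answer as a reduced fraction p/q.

Use the convergent recurrence hₖ = aₖ·hₖ₋₁ + hₖ₋₂ (and likewise for the denominators kₖ):
a_0 = 4: 4/1
a_1 = 1: 5/1
a_2 = 4: 24/5
a_3 = 4: 101/21
a_4 = 2: 226/47

226/47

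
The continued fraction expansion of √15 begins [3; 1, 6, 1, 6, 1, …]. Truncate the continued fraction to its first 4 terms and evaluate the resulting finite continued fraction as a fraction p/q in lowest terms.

31/8

Start with 1.
6 + 1/(1/1) = 6 + 1/1 = 7/1
1 + 1/(7/1) = 1 + 1/7 = 8/7
3 + 1/(8/7) = 3 + 7/8 = 31/8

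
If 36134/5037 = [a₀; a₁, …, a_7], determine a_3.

3

Apply division with remainder until the remainder is 0:
36134 ÷ 5037 → quotient 7, remainder 875
5037 ÷ 875 → quotient 5, remainder 662
875 ÷ 662 → quotient 1, remainder 213
662 ÷ 213 → quotient 3, remainder 23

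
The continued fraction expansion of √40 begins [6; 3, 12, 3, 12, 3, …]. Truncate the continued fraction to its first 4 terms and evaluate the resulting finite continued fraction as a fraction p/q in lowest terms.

721/114

Compute successive convergents:
a_0 = 6: 6/1
a_1 = 3: 19/3
a_2 = 12: 234/37
a_3 = 3: 721/114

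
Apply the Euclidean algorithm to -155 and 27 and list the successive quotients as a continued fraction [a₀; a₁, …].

[-6; 3, 1, 6]

⌊-155/27⌋ = -6, remainder 7
⌊27/7⌋ = 3, remainder 6
⌊7/6⌋ = 1, remainder 1
⌊6/1⌋ = 6, remainder 0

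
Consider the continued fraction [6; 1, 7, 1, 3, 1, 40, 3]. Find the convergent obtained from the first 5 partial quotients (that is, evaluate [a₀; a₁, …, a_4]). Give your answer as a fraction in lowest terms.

Compute successive convergents:
a_0 = 6: 6/1
a_1 = 1: 7/1
a_2 = 7: 55/8
a_3 = 1: 62/9
a_4 = 3: 241/35

241/35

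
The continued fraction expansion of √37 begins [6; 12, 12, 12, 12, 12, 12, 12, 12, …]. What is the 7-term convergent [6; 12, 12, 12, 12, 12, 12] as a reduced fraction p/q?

Start with 12.
12 + 1/(12/1) = 12 + 1/12 = 145/12
12 + 1/(145/12) = 12 + 12/145 = 1752/145
12 + 1/(1752/145) = 12 + 145/1752 = 21169/1752
12 + 1/(21169/1752) = 12 + 1752/21169 = 255780/21169
12 + 1/(255780/21169) = 12 + 21169/255780 = 3090529/255780
6 + 1/(3090529/255780) = 6 + 255780/3090529 = 18798954/3090529

18798954/3090529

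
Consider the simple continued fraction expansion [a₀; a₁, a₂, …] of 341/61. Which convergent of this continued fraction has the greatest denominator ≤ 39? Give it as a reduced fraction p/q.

a_0 = 5: 5/1  (≤ bound)
a_1 = 1: 6/1  (≤ bound)
a_2 = 1: 11/2  (≤ bound)
a_3 = 2: 28/5  (≤ bound)
a_4 = 3: 95/17  (≤ bound)
a_5 = 1: 123/22  (≤ bound)
a_6 = 2: 341/61  (> 39, stop)

123/22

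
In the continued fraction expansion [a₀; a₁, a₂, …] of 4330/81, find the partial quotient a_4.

2

Apply division with remainder until the remainder is 0:
4330 ÷ 81 → quotient 53, remainder 37
81 ÷ 37 → quotient 2, remainder 7
37 ÷ 7 → quotient 5, remainder 2
7 ÷ 2 → quotient 3, remainder 1
2 ÷ 1 → quotient 2, remainder 0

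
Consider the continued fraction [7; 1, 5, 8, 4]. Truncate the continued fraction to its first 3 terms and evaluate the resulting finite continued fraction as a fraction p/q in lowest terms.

Use the convergent recurrence hₖ = aₖ·hₖ₋₁ + hₖ₋₂ (and likewise for the denominators kₖ):
a_0 = 7: 7/1
a_1 = 1: 8/1
a_2 = 5: 47/6

47/6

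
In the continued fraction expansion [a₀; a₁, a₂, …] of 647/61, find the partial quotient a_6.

2

Apply division with remainder until the remainder is 0:
647 = 10·61 + 37, so a_0 = 10
61 = 1·37 + 24, so a_1 = 1
37 = 1·24 + 13, so a_2 = 1
24 = 1·13 + 11, so a_3 = 1
13 = 1·11 + 2, so a_4 = 1
11 = 5·2 + 1, so a_5 = 5
2 = 2·1 + 0, so a_6 = 2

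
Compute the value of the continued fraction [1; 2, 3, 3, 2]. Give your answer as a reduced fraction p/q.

76/53

Starting at the tail and folding back:
Start with 2.
3 + 1/(2/1) = 3 + 1/2 = 7/2
3 + 1/(7/2) = 3 + 2/7 = 23/7
2 + 1/(23/7) = 2 + 7/23 = 53/23
1 + 1/(53/23) = 1 + 23/53 = 76/53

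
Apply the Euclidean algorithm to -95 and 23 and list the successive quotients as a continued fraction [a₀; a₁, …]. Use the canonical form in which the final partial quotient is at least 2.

[-5; 1, 6, 1, 2]

⌊-95/23⌋ = -5, remainder 20
⌊23/20⌋ = 1, remainder 3
⌊20/3⌋ = 6, remainder 2
⌊3/2⌋ = 1, remainder 1
⌊2/1⌋ = 2, remainder 0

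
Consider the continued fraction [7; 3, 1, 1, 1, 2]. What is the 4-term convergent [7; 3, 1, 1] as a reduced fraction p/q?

51/7

Compute successive convergents:
a_0 = 7: 7/1
a_1 = 3: 22/3
a_2 = 1: 29/4
a_3 = 1: 51/7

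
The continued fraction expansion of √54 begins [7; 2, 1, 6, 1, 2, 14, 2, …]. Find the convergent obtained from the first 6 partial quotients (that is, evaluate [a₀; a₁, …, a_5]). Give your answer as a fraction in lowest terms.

Compute successive convergents:
a_0 = 7: 7/1
a_1 = 2: 15/2
a_2 = 1: 22/3
a_3 = 6: 147/20
a_4 = 1: 169/23
a_5 = 2: 485/66

485/66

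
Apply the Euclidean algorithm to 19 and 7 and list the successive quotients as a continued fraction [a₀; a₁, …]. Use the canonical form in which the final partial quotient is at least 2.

[2; 1, 2, 2]

Repeatedly divide and take the remainder:
19 = 2·7 + 5, so a_0 = 2
7 = 1·5 + 2, so a_1 = 1
5 = 2·2 + 1, so a_2 = 2
2 = 2·1 + 0, so a_3 = 2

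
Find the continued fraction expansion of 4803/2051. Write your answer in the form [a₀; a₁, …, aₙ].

[2; 2, 1, 12, 2, 12, 2]

4803 = 2·2051 + 701, so a_0 = 2
2051 = 2·701 + 649, so a_1 = 2
701 = 1·649 + 52, so a_2 = 1
649 = 12·52 + 25, so a_3 = 12
52 = 2·25 + 2, so a_4 = 2
25 = 12·2 + 1, so a_5 = 12
2 = 2·1 + 0, so a_6 = 2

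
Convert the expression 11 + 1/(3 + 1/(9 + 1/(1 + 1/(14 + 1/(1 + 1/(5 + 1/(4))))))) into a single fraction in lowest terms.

138146/12201

Use the convergent recurrence hₖ = aₖ·hₖ₋₁ + hₖ₋₂ (and likewise for the denominators kₖ):
a_0 = 11: 11/1
a_1 = 3: 34/3
a_2 = 9: 317/28
a_3 = 1: 351/31
a_4 = 14: 5231/462
a_5 = 1: 5582/493
a_6 = 5: 33141/2927
a_7 = 4: 138146/12201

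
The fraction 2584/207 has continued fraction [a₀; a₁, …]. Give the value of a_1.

2

Apply division with remainder until the remainder is 0:
⌊2584/207⌋ = 12, remainder 100
⌊207/100⌋ = 2, remainder 7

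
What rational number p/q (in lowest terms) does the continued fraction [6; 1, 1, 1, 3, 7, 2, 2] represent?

2801/422

Start with 2.
2 + 1/(2/1) = 2 + 1/2 = 5/2
7 + 1/(5/2) = 7 + 2/5 = 37/5
3 + 1/(37/5) = 3 + 5/37 = 116/37
1 + 1/(116/37) = 1 + 37/116 = 153/116
1 + 1/(153/116) = 1 + 116/153 = 269/153
1 + 1/(269/153) = 1 + 153/269 = 422/269
6 + 1/(422/269) = 6 + 269/422 = 2801/422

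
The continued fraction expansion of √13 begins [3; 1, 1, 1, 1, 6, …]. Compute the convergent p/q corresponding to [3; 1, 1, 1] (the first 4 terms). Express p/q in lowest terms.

11/3

a_0 = 3: 3/1
a_1 = 1: 4/1
a_2 = 1: 7/2
a_3 = 1: 11/3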